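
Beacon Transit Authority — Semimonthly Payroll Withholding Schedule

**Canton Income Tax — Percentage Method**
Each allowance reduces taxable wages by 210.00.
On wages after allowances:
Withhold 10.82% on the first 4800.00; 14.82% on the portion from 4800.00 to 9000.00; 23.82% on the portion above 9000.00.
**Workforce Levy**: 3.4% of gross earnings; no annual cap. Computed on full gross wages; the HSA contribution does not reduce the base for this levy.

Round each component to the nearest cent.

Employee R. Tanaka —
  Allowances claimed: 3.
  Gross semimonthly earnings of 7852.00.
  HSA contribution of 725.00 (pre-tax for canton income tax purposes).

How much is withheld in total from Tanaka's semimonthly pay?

1037.83

Canton Income Tax: taxable = 7852.00 − 725.00 − 3×210.00 = 6497.00
  519.36 + 14.82% × (6497.00 − 4800.00) = 519.36 + 14.82% × 1697.00 = 770.86
Workforce Levy: 3.4% × 7852.00 = 266.97
Total: 770.86 + 266.97 = 1037.83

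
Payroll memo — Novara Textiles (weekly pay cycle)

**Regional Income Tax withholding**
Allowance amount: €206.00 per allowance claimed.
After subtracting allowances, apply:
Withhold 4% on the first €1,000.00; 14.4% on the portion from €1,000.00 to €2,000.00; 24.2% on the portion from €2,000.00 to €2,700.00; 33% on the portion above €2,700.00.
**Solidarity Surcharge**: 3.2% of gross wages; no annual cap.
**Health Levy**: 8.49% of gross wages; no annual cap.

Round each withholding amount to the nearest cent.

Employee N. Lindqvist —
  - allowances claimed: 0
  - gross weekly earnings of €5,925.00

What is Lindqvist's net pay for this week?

€3,814.72

Regional Income Tax: taxable = €5,925.00
  €353.40 + 33% × (€5,925.00 − €2,700.00) = €353.40 + 33% × €3,225.00 = €1,417.65
Solidarity Surcharge: 3.2% × €5,925.00 = €189.60
Health Levy: 8.49% × €5,925.00 = €503.03
Total withheld: €1,417.65 + €189.60 + €503.03 = €2,110.28
Net pay: €5,925.00 − €2,110.28 = €3,814.72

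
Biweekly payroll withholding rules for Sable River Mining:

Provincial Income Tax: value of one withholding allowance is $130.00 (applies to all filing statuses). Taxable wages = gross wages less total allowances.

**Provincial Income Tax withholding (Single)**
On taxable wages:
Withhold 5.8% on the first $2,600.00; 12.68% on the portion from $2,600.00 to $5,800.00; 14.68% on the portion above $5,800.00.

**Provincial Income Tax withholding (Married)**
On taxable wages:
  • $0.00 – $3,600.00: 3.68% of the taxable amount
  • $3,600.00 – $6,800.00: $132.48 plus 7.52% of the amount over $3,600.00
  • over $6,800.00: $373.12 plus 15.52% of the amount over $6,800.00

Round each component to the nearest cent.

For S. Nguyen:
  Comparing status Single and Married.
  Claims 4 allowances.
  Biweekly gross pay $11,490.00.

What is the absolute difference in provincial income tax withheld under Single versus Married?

Provincial Income Tax (Single): taxable = $11,490.00 − 4×$130.00 = $10,970.00
  $556.56 + 14.68% × ($10,970.00 − $5,800.00) = $556.56 + 14.68% × $5,170.00 = $1,315.52
Provincial Income Tax (Married): taxable = $11,490.00 − 4×$130.00 = $10,970.00
  $373.12 + 15.52% × ($10,970.00 − $6,800.00) = $373.12 + 15.52% × $4,170.00 = $1,020.30
Difference: |$1,315.52 − $1,020.30| = $295.22 (higher under Single)

$295.22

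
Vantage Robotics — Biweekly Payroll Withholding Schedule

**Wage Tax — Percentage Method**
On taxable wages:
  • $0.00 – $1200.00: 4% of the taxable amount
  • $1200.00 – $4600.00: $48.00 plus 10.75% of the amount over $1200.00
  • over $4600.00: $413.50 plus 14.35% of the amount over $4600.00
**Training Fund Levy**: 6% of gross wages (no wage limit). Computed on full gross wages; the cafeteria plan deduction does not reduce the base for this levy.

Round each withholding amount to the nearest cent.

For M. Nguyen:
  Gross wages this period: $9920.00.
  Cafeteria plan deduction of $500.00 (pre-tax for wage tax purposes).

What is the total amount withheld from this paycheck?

$1700.37

Wage Tax: taxable = $9920.00 − $500.00 = $9420.00
  $413.50 + 14.35% × ($9420.00 − $4600.00) = $413.50 + 14.35% × $4820.00 = $1105.17
Training Fund Levy: 6% × $9920.00 = $595.20
Total: $1105.17 + $595.20 = $1700.37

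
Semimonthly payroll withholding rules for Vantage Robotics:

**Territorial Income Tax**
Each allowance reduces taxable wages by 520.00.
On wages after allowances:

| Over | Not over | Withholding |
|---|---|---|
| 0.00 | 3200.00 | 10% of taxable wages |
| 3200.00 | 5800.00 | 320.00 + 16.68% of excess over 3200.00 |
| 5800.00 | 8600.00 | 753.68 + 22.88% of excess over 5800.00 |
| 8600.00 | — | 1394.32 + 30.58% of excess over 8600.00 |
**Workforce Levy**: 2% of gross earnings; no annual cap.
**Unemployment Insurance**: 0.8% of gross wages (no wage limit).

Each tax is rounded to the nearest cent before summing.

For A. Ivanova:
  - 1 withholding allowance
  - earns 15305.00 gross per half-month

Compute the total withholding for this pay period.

Territorial Income Tax: taxable = 15305.00 − 1×520.00 = 14785.00
  1394.32 + 30.58% × (14785.00 − 8600.00) = 1394.32 + 30.58% × 6185.00 = 3285.69
Workforce Levy: 2% × 15305.00 = 306.10
Unemployment Insurance: 0.8% × 15305.00 = 122.44
Total: 3285.69 + 306.10 + 122.44 = 3714.23

3714.23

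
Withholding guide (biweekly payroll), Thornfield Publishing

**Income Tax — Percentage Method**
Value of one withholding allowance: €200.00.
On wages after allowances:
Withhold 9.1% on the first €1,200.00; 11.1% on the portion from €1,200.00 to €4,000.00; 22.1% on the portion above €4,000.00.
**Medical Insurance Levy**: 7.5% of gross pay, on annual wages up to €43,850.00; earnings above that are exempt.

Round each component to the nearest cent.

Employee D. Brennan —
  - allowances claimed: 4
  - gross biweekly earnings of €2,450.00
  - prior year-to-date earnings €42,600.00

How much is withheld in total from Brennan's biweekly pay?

€252.90

Income Tax: taxable = €2,450.00 − 4×€200.00 = €1,650.00
  €109.20 + 11.1% × (€1,650.00 − €1,200.00) = €109.20 + 11.1% × €450.00 = €159.15
Medical Insurance Levy: cap €43,850.00 − YTD €42,600.00 = €1,250.00 subject; 7.5% × €1,250.00 = €93.75
Total: €159.15 + €93.75 = €252.90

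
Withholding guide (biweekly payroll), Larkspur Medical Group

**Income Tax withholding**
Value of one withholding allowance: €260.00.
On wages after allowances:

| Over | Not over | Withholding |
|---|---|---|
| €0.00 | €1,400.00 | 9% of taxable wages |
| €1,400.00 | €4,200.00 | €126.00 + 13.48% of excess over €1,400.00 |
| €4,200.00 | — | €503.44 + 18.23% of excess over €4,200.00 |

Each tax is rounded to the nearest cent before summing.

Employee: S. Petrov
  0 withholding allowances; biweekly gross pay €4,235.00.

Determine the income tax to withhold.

€509.82

Income Tax: taxable = €4,235.00
  €503.44 + 18.23% × (€4,235.00 − €4,200.00) = €503.44 + 18.23% × €35.00 = €509.82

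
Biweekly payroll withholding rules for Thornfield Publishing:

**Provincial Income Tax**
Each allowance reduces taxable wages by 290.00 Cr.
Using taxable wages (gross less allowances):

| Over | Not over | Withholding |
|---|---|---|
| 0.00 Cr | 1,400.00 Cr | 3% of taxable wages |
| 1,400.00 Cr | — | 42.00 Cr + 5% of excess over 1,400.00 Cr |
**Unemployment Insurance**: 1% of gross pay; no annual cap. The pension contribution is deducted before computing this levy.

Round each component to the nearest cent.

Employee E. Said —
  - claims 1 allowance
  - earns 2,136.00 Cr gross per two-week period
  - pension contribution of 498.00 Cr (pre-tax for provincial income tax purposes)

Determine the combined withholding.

Provincial Income Tax: taxable = 2,136.00 Cr − 498.00 Cr − 1×290.00 Cr = 1,348.00 Cr
  3% × 1,348.00 Cr = 40.44 Cr
Unemployment Insurance: 1% × 1,638.00 Cr = 16.38 Cr
Total: 40.44 Cr + 16.38 Cr = 56.82 Cr

56.82 Cr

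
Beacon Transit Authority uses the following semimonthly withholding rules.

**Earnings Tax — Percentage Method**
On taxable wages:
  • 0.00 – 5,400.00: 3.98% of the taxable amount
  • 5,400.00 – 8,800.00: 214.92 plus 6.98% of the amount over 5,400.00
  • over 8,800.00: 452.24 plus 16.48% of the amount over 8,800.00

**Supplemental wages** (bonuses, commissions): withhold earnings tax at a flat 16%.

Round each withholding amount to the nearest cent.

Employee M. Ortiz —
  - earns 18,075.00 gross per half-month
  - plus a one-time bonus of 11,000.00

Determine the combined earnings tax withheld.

3,740.76

Earnings Tax: taxable = 18,075.00
  452.24 + 16.48% × (18,075.00 − 8,800.00) = 452.24 + 16.48% × 9,275.00 = 1,980.76
Supplemental (16% flat on bonus): 16% × 11,000.00 = 1,760.00
Total earnings tax: 1,980.76 + 1,760.00 = 3,740.76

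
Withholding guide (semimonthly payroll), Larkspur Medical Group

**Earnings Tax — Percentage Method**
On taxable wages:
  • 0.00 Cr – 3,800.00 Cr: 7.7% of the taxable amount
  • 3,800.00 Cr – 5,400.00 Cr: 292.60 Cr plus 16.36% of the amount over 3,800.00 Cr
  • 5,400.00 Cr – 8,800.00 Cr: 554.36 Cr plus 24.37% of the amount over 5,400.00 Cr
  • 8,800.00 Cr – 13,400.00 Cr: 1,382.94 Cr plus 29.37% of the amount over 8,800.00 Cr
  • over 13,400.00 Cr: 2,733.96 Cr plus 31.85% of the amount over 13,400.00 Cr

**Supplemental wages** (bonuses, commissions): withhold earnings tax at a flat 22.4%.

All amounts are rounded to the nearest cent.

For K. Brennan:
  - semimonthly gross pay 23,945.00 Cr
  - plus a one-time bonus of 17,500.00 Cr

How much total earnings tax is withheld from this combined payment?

10,012.54 Cr

Earnings Tax: taxable = 23,945.00 Cr
  2,733.96 Cr + 31.85% × (23,945.00 Cr − 13,400.00 Cr) = 2,733.96 Cr + 31.85% × 10,545.00 Cr = 6,092.54 Cr
Supplemental (22.4% flat on bonus): 22.4% × 17,500.00 Cr = 3,920.00 Cr
Total earnings tax: 6,092.54 Cr + 3,920.00 Cr = 10,012.54 Cr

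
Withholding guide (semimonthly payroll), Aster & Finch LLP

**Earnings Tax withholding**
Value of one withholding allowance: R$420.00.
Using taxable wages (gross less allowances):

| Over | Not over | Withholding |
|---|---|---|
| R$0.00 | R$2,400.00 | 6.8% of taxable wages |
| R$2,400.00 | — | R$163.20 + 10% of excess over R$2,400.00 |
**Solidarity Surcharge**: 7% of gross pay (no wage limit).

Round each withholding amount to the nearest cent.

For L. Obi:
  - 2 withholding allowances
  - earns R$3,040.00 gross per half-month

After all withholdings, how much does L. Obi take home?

R$2,677.60

Earnings Tax: taxable = R$3,040.00 − 2×R$420.00 = R$2,200.00
  6.8% × R$2,200.00 = R$149.60
Solidarity Surcharge: 7% × R$3,040.00 = R$212.80
Total withheld: R$149.60 + R$212.80 = R$362.40
Net pay: R$3,040.00 − R$362.40 = R$2,677.60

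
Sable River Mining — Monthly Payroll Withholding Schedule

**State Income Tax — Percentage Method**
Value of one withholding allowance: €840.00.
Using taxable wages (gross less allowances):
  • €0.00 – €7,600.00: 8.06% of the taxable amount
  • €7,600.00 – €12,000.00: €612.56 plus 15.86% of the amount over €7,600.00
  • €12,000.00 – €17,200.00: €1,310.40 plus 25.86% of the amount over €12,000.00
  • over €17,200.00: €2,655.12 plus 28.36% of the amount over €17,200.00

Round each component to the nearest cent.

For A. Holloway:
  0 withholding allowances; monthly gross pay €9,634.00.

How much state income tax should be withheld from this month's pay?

State Income Tax: taxable = €9,634.00
  €612.56 + 15.86% × (€9,634.00 − €7,600.00) = €612.56 + 15.86% × €2,034.00 = €935.15

€935.15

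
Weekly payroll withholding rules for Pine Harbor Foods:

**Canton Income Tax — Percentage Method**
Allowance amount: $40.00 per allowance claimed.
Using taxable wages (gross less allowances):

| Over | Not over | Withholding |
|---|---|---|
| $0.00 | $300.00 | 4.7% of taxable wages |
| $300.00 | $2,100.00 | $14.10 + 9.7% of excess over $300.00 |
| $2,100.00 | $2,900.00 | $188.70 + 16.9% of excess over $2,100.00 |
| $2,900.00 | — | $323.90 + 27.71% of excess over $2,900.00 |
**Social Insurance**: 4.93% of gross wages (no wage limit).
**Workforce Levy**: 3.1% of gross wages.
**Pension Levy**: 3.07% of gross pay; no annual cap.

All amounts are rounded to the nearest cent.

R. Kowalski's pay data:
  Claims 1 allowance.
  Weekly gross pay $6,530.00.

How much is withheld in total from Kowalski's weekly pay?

$2,043.52

Canton Income Tax: taxable = $6,530.00 − 1×$40.00 = $6,490.00
  $323.90 + 27.71% × ($6,490.00 − $2,900.00) = $323.90 + 27.71% × $3,590.00 = $1,318.69
Social Insurance: 4.93% × $6,530.00 = $321.93
Workforce Levy: 3.1% × $6,530.00 = $202.43
Pension Levy: 3.07% × $6,530.00 = $200.47
Total: $1,318.69 + $321.93 + $202.43 + $200.47 = $2,043.52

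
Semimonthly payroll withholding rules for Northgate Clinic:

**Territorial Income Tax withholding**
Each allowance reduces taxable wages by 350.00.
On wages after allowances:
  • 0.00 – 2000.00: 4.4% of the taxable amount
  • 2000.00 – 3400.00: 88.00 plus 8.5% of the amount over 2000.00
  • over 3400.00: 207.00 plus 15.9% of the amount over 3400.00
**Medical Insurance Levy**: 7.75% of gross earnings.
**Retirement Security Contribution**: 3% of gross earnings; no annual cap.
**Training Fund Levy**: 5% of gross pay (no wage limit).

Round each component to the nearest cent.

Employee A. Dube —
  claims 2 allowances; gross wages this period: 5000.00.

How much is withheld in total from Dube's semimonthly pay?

1137.60

Territorial Income Tax: taxable = 5000.00 − 2×350.00 = 4300.00
  207.00 + 15.9% × (4300.00 − 3400.00) = 207.00 + 15.9% × 900.00 = 350.10
Medical Insurance Levy: 7.75% × 5000.00 = 387.50
Retirement Security Contribution: 3% × 5000.00 = 150.00
Training Fund Levy: 5% × 5000.00 = 250.00
Total: 350.10 + 387.50 + 150.00 + 250.00 = 1137.60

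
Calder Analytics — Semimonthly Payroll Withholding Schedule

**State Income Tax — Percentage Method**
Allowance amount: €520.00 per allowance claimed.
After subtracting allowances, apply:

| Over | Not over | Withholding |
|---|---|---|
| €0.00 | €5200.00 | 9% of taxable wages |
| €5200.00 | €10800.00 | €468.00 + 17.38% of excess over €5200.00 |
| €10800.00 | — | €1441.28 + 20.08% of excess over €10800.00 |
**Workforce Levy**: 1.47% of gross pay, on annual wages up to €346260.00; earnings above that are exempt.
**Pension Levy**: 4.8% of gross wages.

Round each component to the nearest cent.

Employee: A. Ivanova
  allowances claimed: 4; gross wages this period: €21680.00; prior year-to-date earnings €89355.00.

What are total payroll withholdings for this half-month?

€4567.66

State Income Tax: taxable = €21680.00 − 4×€520.00 = €19600.00
  €1441.28 + 20.08% × (€19600.00 − €10800.00) = €1441.28 + 20.08% × €8800.00 = €3208.32
Workforce Levy: 1.47% × €21680.00 = €318.70
Pension Levy: 4.8% × €21680.00 = €1040.64
Total: €3208.32 + €318.70 + €1040.64 = €4567.66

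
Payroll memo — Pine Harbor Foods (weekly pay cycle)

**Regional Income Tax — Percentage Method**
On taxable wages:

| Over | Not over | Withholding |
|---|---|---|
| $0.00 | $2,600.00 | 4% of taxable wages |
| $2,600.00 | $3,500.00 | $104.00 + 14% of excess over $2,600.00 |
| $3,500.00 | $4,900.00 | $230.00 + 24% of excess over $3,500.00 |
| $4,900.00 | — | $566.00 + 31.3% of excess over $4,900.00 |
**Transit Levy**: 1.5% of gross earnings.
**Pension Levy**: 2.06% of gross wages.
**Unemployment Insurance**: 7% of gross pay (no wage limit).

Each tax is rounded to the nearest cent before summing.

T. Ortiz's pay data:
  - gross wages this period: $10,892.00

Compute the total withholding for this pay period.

$3,591.70

Regional Income Tax: taxable = $10,892.00
  $566.00 + 31.3% × ($10,892.00 − $4,900.00) = $566.00 + 31.3% × $5,992.00 = $2,441.50
Transit Levy: 1.5% × $10,892.00 = $163.38
Pension Levy: 2.06% × $10,892.00 = $224.38
Unemployment Insurance: 7% × $10,892.00 = $762.44
Total: $2,441.50 + $163.38 + $224.38 + $762.44 = $3,591.70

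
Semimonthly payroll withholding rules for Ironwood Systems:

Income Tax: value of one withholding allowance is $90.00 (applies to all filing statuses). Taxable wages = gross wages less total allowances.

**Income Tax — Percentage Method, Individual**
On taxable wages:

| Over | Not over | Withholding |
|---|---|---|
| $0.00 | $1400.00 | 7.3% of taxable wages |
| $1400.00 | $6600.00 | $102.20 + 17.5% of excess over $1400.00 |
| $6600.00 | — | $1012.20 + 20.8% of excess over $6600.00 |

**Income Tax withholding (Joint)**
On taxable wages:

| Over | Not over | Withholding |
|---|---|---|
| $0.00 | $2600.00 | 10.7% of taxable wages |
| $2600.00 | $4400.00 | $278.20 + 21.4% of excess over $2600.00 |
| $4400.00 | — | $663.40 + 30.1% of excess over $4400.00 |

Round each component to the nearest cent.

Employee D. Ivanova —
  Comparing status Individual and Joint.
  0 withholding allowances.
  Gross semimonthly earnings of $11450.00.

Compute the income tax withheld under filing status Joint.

$2785.45

Income Tax (Joint): taxable = $11450.00
  $663.40 + 30.1% × ($11450.00 − $4400.00) = $663.40 + 30.1% × $7050.00 = $2785.45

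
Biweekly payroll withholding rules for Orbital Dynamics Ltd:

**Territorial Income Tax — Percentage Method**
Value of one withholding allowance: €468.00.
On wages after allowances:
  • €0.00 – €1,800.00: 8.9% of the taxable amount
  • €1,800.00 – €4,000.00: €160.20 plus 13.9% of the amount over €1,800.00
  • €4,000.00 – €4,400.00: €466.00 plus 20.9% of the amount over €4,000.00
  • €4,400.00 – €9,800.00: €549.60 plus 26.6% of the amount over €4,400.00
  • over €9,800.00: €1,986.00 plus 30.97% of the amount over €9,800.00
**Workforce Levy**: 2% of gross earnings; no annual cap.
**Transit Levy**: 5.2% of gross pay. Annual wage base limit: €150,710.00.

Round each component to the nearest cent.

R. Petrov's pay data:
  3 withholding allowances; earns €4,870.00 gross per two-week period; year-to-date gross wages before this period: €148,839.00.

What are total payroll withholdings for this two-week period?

Territorial Income Tax: taxable = €4,870.00 − 3×€468.00 = €3,466.00
  €160.20 + 13.9% × (€3,466.00 − €1,800.00) = €160.20 + 13.9% × €1,666.00 = €391.77
Workforce Levy: 2% × €4,870.00 = €97.40
Transit Levy: cap €150,710.00 − YTD €148,839.00 = €1,871.00 subject; 5.2% × €1,871.00 = €97.29
Total: €391.77 + €97.40 + €97.29 = €586.46

€586.46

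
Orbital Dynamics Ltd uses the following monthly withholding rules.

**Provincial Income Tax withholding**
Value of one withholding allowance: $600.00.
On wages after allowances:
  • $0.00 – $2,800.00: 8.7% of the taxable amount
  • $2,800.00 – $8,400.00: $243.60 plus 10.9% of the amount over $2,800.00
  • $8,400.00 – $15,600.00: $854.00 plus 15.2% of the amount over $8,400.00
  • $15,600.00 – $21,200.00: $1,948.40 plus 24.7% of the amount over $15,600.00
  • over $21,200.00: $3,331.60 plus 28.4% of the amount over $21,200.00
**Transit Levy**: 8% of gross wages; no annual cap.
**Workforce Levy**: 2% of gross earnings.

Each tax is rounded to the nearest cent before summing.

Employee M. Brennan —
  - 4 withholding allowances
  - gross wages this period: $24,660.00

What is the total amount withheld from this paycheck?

Provincial Income Tax: taxable = $24,660.00 − 4×$600.00 = $22,260.00
  $3,331.60 + 28.4% × ($22,260.00 − $21,200.00) = $3,331.60 + 28.4% × $1,060.00 = $3,632.64
Transit Levy: 8% × $24,660.00 = $1,972.80
Workforce Levy: 2% × $24,660.00 = $493.20
Total: $3,632.64 + $1,972.80 + $493.20 = $6,098.64

$6,098.64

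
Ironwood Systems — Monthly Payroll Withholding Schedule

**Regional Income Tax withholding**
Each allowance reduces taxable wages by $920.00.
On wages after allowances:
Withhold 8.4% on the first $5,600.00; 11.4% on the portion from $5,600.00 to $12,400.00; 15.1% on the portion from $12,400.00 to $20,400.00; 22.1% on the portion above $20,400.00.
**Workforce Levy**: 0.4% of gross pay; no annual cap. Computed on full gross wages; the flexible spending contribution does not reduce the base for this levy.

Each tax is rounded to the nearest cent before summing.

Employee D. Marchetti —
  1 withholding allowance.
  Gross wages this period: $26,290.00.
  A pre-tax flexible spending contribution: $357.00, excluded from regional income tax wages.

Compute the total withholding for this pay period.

Regional Income Tax: taxable = $26,290.00 − $357.00 − 1×$920.00 = $25,013.00
  $2,453.60 + 22.1% × ($25,013.00 − $20,400.00) = $2,453.60 + 22.1% × $4,613.00 = $3,473.07
Workforce Levy: 0.4% × $26,290.00 = $105.16
Total: $3,473.07 + $105.16 = $3,578.23

$3,578.23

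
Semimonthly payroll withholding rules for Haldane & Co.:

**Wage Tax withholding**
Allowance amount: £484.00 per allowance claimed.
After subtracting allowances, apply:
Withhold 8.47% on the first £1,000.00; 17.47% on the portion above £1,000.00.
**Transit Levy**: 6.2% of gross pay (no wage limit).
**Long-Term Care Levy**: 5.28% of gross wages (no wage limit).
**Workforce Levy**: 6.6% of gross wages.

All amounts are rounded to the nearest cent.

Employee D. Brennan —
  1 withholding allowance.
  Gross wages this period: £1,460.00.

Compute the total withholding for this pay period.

£346.64

Wage Tax: taxable = £1,460.00 − 1×£484.00 = £976.00
  8.47% × £976.00 = £82.67
Transit Levy: 6.2% × £1,460.00 = £90.52
Long-Term Care Levy: 5.28% × £1,460.00 = £77.09
Workforce Levy: 6.6% × £1,460.00 = £96.36
Total: £82.67 + £90.52 + £77.09 + £96.36 = £346.64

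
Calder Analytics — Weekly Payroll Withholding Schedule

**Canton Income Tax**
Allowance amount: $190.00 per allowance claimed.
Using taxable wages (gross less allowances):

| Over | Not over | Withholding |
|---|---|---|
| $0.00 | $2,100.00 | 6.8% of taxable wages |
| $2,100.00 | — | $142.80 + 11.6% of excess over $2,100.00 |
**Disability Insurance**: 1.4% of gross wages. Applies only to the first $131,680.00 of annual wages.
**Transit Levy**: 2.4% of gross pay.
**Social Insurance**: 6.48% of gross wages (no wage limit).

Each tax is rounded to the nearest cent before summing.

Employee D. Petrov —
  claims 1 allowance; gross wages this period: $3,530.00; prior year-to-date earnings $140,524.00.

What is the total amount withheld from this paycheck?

Canton Income Tax: taxable = $3,530.00 − 1×$190.00 = $3,340.00
  $142.80 + 11.6% × ($3,340.00 − $2,100.00) = $142.80 + 11.6% × $1,240.00 = $286.64
Disability Insurance: YTD $140,524.00 ≥ cap $131,680.00 → $0.00
Transit Levy: 2.4% × $3,530.00 = $84.72
Social Insurance: 6.48% × $3,530.00 = $228.74
Total: $286.64 + $0.00 + $84.72 + $228.74 = $600.10

$600.10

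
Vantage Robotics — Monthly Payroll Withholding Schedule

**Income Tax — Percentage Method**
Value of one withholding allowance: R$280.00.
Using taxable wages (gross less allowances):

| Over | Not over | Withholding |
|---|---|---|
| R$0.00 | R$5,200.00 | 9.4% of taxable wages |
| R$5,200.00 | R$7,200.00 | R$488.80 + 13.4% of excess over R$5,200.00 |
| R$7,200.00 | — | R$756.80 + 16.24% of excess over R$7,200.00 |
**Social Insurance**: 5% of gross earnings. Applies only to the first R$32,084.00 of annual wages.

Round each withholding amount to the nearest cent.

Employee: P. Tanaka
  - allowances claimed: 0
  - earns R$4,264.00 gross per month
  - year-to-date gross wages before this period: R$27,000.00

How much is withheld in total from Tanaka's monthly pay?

R$614.02

Income Tax: taxable = R$4,264.00
  9.4% × R$4,264.00 = R$400.82
Social Insurance: 5% × R$4,264.00 = R$213.20
Total: R$400.82 + R$213.20 = R$614.02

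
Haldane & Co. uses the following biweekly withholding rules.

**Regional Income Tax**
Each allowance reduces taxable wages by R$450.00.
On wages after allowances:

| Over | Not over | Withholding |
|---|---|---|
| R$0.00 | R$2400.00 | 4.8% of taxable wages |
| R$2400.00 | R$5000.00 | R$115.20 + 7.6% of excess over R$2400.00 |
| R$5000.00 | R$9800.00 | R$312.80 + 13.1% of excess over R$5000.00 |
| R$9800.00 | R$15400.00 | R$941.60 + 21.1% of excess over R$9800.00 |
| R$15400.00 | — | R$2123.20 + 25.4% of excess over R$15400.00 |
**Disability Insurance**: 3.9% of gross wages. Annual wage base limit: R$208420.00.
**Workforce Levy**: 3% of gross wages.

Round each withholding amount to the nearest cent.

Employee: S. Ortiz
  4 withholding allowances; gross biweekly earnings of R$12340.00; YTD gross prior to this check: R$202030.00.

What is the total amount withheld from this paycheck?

R$1717.15

Regional Income Tax: taxable = R$12340.00 − 4×R$450.00 = R$10540.00
  R$941.60 + 21.1% × (R$10540.00 − R$9800.00) = R$941.60 + 21.1% × R$740.00 = R$1097.74
Disability Insurance: cap R$208420.00 − YTD R$202030.00 = R$6390.00 subject; 3.9% × R$6390.00 = R$249.21
Workforce Levy: 3% × R$12340.00 = R$370.20
Total: R$1097.74 + R$249.21 + R$370.20 = R$1717.15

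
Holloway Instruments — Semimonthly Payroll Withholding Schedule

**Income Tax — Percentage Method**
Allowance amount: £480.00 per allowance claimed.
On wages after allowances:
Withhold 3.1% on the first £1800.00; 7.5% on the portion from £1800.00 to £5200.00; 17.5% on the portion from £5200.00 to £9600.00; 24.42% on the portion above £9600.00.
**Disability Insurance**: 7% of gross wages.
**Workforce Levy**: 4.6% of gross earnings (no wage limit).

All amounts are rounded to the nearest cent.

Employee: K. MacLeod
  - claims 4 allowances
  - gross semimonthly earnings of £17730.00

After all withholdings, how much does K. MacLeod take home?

Income Tax: taxable = £17730.00 − 4×£480.00 = £15810.00
  £1080.80 + 24.42% × (£15810.00 − £9600.00) = £1080.80 + 24.42% × £6210.00 = £2597.28
Disability Insurance: 7% × £17730.00 = £1241.10
Workforce Levy: 4.6% × £17730.00 = £815.58
Total withheld: £2597.28 + £1241.10 + £815.58 = £4653.96
Net pay: £17730.00 − £4653.96 = £13076.04

£13076.04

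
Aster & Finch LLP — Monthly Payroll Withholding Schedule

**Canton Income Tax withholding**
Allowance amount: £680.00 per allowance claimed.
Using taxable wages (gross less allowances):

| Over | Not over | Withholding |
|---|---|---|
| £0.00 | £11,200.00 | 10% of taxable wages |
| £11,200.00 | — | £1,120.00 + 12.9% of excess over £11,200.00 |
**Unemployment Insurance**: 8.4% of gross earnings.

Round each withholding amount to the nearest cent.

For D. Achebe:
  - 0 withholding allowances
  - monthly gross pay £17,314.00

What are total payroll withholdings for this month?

£3,363.09

Canton Income Tax: taxable = £17,314.00
  £1,120.00 + 12.9% × (£17,314.00 − £11,200.00) = £1,120.00 + 12.9% × £6,114.00 = £1,908.71
Unemployment Insurance: 8.4% × £17,314.00 = £1,454.38
Total: £1,908.71 + £1,454.38 = £3,363.09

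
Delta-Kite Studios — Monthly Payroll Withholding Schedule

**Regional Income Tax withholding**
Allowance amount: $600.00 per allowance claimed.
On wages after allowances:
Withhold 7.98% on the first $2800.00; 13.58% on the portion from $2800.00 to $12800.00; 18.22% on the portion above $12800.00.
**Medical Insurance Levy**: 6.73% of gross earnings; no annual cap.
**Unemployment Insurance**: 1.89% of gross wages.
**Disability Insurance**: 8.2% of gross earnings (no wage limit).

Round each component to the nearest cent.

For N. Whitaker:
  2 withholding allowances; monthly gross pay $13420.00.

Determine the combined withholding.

Regional Income Tax: taxable = $13420.00 − 2×$600.00 = $12220.00
  $223.44 + 13.58% × ($12220.00 − $2800.00) = $223.44 + 13.58% × $9420.00 = $1502.68
Medical Insurance Levy: 6.73% × $13420.00 = $903.17
Unemployment Insurance: 1.89% × $13420.00 = $253.64
Disability Insurance: 8.2% × $13420.00 = $1100.44
Total: $1502.68 + $903.17 + $253.64 + $1100.44 = $3759.93

$3759.93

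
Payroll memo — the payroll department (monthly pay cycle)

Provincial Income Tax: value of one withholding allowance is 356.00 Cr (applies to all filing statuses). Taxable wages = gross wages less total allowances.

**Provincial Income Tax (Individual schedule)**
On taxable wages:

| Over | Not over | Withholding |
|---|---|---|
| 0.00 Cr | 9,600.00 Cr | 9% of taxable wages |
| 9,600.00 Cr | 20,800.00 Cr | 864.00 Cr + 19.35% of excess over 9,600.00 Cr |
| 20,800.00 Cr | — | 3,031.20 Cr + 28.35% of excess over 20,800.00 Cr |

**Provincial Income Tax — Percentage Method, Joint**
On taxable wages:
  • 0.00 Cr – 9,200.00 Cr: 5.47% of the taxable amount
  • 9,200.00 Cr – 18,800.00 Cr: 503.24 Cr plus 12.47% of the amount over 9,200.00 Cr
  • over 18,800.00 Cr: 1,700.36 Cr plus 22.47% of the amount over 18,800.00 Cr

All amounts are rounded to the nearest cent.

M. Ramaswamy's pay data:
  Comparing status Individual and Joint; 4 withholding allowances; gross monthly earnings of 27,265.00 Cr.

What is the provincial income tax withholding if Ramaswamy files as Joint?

3,282.47 Cr

Provincial Income Tax (Joint): taxable = 27,265.00 Cr − 4×356.00 Cr = 25,841.00 Cr
  1,700.36 Cr + 22.47% × (25,841.00 Cr − 18,800.00 Cr) = 1,700.36 Cr + 22.47% × 7,041.00 Cr = 3,282.47 Cr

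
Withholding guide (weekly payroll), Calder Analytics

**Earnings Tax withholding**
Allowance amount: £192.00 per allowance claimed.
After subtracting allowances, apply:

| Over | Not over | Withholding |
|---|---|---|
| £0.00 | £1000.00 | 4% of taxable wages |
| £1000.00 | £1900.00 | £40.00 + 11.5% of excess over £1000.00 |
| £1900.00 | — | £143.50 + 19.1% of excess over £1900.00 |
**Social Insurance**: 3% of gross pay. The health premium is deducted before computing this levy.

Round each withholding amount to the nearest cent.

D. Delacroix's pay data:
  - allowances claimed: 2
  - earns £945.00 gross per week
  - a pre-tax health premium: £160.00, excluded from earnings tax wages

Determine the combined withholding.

Earnings Tax: taxable = £945.00 − £160.00 − 2×£192.00 = £401.00
  4% × £401.00 = £16.04
Social Insurance: 3% × £785.00 = £23.55
Total: £16.04 + £23.55 = £39.59

£39.59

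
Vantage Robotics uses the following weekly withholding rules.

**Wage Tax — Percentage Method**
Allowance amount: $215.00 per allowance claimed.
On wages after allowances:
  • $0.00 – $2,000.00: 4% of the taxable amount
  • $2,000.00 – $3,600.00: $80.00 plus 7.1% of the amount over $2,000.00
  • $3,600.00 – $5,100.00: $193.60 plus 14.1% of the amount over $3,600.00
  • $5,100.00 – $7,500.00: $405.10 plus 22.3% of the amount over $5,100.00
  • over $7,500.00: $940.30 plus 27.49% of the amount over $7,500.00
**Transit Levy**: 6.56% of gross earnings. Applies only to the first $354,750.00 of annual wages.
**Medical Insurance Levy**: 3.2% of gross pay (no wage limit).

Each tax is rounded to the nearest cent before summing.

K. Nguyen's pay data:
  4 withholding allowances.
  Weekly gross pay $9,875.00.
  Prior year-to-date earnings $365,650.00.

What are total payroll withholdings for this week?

$1,672.77

Wage Tax: taxable = $9,875.00 − 4×$215.00 = $9,015.00
  $940.30 + 27.49% × ($9,015.00 − $7,500.00) = $940.30 + 27.49% × $1,515.00 = $1,356.77
Transit Levy: YTD $365,650.00 ≥ cap $354,750.00 → $0.00
Medical Insurance Levy: 3.2% × $9,875.00 = $316.00
Total: $1,356.77 + $0.00 + $316.00 = $1,672.77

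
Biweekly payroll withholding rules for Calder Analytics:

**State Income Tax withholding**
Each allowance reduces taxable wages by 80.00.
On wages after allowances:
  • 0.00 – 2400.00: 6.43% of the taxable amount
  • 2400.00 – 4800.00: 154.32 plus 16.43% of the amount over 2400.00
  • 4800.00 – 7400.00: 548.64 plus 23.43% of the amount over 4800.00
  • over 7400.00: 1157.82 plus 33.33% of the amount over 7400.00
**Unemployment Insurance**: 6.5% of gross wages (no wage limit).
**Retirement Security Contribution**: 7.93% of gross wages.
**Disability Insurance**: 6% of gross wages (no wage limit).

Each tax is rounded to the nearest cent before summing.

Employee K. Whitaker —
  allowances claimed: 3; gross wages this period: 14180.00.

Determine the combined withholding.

State Income Tax: taxable = 14180.00 − 3×80.00 = 13940.00
  1157.82 + 33.33% × (13940.00 − 7400.00) = 1157.82 + 33.33% × 6540.00 = 3337.60
Unemployment Insurance: 6.5% × 14180.00 = 921.70
Retirement Security Contribution: 7.93% × 14180.00 = 1124.47
Disability Insurance: 6% × 14180.00 = 850.80
Total: 3337.60 + 921.70 + 1124.47 + 850.80 = 6234.57

6234.57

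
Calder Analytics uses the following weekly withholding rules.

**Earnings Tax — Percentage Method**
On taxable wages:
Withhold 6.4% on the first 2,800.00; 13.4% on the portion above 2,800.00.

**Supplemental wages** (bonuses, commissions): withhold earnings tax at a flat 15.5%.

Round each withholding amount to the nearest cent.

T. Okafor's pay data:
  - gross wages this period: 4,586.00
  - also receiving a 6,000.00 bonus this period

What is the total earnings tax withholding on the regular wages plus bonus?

1,348.52

Earnings Tax: taxable = 4,586.00
  179.20 + 13.4% × (4,586.00 − 2,800.00) = 179.20 + 13.4% × 1,786.00 = 418.52
Supplemental (15.5% flat on bonus): 15.5% × 6,000.00 = 930.00
Total earnings tax: 418.52 + 930.00 = 1,348.52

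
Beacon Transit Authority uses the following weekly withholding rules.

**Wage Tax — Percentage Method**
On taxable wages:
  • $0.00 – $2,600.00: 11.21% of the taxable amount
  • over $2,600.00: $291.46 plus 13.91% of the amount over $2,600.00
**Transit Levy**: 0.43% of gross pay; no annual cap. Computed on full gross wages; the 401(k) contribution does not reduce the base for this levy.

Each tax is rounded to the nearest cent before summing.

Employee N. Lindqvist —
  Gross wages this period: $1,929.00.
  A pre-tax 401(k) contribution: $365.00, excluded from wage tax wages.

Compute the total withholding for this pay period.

Wage Tax: taxable = $1,929.00 − $365.00 = $1,564.00
  11.21% × $1,564.00 = $175.32
Transit Levy: 0.43% × $1,929.00 = $8.29
Total: $175.32 + $8.29 = $183.61

$183.61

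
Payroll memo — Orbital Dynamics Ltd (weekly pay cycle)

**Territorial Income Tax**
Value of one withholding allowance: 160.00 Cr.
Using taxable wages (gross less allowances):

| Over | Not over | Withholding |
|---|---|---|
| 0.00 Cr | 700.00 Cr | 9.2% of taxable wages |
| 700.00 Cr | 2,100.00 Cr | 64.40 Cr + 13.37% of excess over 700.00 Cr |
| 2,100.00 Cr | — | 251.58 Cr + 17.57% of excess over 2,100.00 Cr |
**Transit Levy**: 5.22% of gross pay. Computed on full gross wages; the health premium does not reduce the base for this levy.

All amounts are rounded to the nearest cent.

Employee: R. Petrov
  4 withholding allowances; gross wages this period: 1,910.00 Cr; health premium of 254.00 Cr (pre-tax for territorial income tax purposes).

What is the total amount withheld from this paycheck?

Territorial Income Tax: taxable = 1,910.00 Cr − 254.00 Cr − 4×160.00 Cr = 1,016.00 Cr
  64.40 Cr + 13.37% × (1,016.00 Cr − 700.00 Cr) = 64.40 Cr + 13.37% × 316.00 Cr = 106.65 Cr
Transit Levy: 5.22% × 1,910.00 Cr = 99.70 Cr
Total: 106.65 Cr + 99.70 Cr = 206.35 Cr

206.35 Cr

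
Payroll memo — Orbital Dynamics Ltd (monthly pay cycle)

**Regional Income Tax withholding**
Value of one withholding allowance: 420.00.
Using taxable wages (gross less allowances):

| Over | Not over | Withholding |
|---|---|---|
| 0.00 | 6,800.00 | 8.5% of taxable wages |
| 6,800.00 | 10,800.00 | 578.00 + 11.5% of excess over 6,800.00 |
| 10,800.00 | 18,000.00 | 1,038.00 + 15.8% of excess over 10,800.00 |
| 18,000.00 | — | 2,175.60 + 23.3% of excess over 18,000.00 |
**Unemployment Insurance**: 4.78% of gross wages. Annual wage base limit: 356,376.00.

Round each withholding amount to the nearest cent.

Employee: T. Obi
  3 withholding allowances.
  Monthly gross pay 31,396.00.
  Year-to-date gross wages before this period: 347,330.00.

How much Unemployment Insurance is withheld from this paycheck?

Unemployment Insurance: cap 356,376.00 − YTD 347,330.00 = 9,046.00 subject; 4.78% × 9,046.00 = 432.40

432.40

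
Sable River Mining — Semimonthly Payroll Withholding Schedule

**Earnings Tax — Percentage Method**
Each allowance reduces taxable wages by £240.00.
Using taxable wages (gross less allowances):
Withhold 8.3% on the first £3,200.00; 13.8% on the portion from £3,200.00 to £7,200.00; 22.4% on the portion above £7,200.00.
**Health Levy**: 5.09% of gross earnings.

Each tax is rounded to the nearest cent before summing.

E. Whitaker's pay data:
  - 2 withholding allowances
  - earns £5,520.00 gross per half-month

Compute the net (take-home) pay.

Earnings Tax: taxable = £5,520.00 − 2×£240.00 = £5,040.00
  £265.60 + 13.8% × (£5,040.00 − £3,200.00) = £265.60 + 13.8% × £1,840.00 = £519.52
Health Levy: 5.09% × £5,520.00 = £280.97
Total withheld: £519.52 + £280.97 = £800.49
Net pay: £5,520.00 − £800.49 = £4,719.51

£4,719.51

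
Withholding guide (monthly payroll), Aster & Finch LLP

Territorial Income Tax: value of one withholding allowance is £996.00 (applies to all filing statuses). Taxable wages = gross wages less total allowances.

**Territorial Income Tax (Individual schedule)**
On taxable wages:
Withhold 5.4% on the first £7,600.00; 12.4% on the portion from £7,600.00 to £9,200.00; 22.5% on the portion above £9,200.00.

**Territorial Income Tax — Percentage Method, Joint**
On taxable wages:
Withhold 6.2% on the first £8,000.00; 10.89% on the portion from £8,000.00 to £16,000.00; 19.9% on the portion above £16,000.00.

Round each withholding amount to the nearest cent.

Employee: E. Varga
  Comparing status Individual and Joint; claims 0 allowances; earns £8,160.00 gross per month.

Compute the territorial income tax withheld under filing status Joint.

Territorial Income Tax (Joint): taxable = £8,160.00
  £496.00 + 10.89% × (£8,160.00 − £8,000.00) = £496.00 + 10.89% × £160.00 = £513.42

£513.42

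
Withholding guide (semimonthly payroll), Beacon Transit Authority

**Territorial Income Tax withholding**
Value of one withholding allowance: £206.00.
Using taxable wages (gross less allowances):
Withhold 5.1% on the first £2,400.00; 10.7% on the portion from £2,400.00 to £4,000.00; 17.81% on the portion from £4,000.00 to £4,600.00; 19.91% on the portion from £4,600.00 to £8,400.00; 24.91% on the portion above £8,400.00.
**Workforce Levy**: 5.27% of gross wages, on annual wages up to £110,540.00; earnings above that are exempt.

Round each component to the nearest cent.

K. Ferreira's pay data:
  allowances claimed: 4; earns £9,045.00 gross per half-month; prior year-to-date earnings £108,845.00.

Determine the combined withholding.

Territorial Income Tax: taxable = £9,045.00 − 4×£206.00 = £8,221.00
  £400.46 + 19.91% × (£8,221.00 − £4,600.00) = £400.46 + 19.91% × £3,621.00 = £1,121.40
Workforce Levy: cap £110,540.00 − YTD £108,845.00 = £1,695.00 subject; 5.27% × £1,695.00 = £89.33
Total: £1,121.40 + £89.33 = £1,210.73

£1,210.73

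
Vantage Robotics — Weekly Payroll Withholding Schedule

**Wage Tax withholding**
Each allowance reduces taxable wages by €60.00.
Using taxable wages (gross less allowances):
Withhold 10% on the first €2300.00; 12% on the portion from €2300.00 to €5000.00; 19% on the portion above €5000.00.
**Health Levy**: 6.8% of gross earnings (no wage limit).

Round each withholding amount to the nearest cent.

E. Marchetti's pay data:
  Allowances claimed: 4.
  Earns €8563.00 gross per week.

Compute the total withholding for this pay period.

€1767.65

Wage Tax: taxable = €8563.00 − 4×€60.00 = €8323.00
  €554.00 + 19% × (€8323.00 − €5000.00) = €554.00 + 19% × €3323.00 = €1185.37
Health Levy: 6.8% × €8563.00 = €582.28
Total: €1185.37 + €582.28 = €1767.65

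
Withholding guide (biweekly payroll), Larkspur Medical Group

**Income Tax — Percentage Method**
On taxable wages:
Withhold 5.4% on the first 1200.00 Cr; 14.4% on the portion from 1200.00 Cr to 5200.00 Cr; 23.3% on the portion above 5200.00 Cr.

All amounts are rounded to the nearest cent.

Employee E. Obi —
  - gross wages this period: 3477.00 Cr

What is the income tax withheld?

392.69 Cr

Income Tax: taxable = 3477.00 Cr
  64.80 Cr + 14.4% × (3477.00 Cr − 1200.00 Cr) = 64.80 Cr + 14.4% × 2277.00 Cr = 392.69 Cr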